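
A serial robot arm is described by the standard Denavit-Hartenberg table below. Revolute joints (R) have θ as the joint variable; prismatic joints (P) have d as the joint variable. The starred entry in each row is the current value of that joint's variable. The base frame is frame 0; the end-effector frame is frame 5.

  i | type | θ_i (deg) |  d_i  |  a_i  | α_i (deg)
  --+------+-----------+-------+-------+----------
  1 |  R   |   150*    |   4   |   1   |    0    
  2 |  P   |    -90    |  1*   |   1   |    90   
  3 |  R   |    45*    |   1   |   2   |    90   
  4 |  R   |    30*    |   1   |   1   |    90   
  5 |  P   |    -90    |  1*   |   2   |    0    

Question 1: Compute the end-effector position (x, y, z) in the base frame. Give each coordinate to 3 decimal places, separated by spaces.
1.020 2.498 8.087

after link 1: o_1 = (-0.8660, 0.5000, 4.0000)
after link 2: o_2 = (-0.3660, 1.3660, 5.0000)
after link 3: o_3 = (1.2071, 2.0908, 6.4142)
after link 4: o_4 = (2.2999, 2.9835, 6.3195)
after link 5: o_5 = (1.0195, 2.4979, 8.0872)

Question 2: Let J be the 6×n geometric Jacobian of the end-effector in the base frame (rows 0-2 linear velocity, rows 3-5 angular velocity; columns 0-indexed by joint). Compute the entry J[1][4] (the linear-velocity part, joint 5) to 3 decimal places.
prismatic axis z_4 = (-0.5732,0.7392,0.3536)
J_v[:, 4] = z_4; J_ω[:, 4] = (0,0,0)
entry J[1][4] = 0.7392

0.739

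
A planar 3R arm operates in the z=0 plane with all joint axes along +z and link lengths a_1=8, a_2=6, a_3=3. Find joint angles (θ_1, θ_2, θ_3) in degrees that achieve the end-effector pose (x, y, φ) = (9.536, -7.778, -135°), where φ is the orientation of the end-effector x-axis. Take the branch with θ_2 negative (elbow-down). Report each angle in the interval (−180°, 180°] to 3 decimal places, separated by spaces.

wrist centre = target − a_3·(cos φ, sin φ) = (11.6573, -5.6567)
cos θ_2 = (167.8911−8²−6²)/(2·8·6) = 0.7072; θ_2 = -44.9925° (elbow-down)
β = atan2(-5.6567,11.6573) = -25.8848°; ψ = atan2(-4.2421,12.2432) = -19.1104°
θ_1 = β − ψ = -6.7744°
θ_3 = φ − θ_1 − θ_2 = -83.2331° (wrapped to (-180°,180°])

-6.774 -44.992 -83.233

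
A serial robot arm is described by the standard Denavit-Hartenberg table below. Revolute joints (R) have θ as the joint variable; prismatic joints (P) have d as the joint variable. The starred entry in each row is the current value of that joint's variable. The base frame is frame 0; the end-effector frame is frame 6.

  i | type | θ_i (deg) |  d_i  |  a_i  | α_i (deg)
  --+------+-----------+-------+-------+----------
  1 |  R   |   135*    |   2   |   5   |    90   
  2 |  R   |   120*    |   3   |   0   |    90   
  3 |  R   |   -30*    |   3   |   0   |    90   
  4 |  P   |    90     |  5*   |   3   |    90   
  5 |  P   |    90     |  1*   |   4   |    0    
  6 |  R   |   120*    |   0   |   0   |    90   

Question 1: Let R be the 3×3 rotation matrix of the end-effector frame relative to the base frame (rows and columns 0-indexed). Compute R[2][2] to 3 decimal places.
End-effector z-axis (col 2 of R) = (-0.3772,-0.6834,-0.6250)
R[2][2] = -0.6250

-0.625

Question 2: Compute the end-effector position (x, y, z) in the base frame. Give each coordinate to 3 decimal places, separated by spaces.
-12.238 4.751 1.853

after link 1: o_1 = (-3.5355, 3.5355, 2.0000)
after link 2: o_2 = (-1.4142, 5.6569, 2.0000)
after link 3: o_3 = (-3.2513, 7.4940, 3.5000)
after link 4: o_4 = (-9.0342, 7.1531, 2.8349)
after link 5: o_5 = (-12.2382, 4.7510, 1.8529)
after link 6: o_6 = (-12.2382, 4.7510, 1.8529)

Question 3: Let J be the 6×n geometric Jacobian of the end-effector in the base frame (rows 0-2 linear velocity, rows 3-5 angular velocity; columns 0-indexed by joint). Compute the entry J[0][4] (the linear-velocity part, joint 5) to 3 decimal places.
-0.047

prismatic axis z_4 = (-0.0474,-0.6597,0.7500)
J_v[:, 4] = z_4; J_ω[:, 4] = (0,0,0)
entry J[0][4] = -0.0474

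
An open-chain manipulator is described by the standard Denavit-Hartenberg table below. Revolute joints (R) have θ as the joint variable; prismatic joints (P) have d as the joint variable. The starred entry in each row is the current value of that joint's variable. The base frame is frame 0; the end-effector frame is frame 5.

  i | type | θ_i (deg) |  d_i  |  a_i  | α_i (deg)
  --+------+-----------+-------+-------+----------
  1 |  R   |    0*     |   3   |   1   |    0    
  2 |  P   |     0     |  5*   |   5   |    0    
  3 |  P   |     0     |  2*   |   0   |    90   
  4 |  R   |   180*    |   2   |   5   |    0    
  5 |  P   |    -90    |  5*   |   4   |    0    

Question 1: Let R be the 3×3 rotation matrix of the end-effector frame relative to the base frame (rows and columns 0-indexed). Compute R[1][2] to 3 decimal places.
-1.000

End-effector z-axis (col 2 of R) = (0.0000,-1.0000,0.0000)
R[1][2] = -1.0000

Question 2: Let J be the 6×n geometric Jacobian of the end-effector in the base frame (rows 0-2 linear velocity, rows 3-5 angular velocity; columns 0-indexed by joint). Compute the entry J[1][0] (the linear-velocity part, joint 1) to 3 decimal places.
axis z_0 = ẑ; lever o_n−o_0 = (1.0000,-7.0000,14.0000)
cross product → J_v[:, 0] = (7.0000,1.0000,-0.0000)
J_ω[:, 0] = z_0
entry J[1][0] = 1.0000

1.000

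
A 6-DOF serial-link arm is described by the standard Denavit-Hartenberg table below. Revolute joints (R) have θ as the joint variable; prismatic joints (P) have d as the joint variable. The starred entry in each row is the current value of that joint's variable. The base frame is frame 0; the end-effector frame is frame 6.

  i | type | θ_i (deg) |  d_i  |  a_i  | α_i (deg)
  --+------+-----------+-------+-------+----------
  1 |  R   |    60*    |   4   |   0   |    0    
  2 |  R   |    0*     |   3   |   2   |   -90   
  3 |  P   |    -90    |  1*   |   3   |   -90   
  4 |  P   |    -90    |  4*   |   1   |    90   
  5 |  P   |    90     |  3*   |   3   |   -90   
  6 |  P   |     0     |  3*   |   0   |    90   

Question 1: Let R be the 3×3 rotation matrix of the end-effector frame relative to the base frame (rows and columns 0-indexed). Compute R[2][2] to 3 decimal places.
End-effector z-axis (col 2 of R) = (-0.0000,0.0000,-1.0000)
R[2][2] = -1.0000

-1.000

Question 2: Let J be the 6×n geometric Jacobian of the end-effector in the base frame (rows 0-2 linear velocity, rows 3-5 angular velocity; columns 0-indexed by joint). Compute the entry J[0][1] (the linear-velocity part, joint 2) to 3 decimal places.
-7.294

axis z_1 = (0.0000,0.0000,1.0000); lever o_n−o_1 = (5.3660,7.2942,3.0000)
cross product → J_v[:, 1] = (-7.2942,5.3660,0.0000)
J_ω[:, 1] = z_1
entry J[0][1] = -7.2942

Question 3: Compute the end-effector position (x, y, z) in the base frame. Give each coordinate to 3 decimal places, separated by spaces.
after link 1: o_1 = (0.0000, 0.0000, 4.0000)
after link 2: o_2 = (1.0000, 1.7321, 7.0000)
after link 3: o_3 = (0.1340, 2.2321, 10.0000)
after link 4: o_4 = (1.2679, 6.1962, 10.0000)
after link 5: o_5 = (2.7679, 8.7942, 7.0000)
after link 6: o_6 = (5.3660, 7.2942, 7.0000)

5.366 7.294 7.000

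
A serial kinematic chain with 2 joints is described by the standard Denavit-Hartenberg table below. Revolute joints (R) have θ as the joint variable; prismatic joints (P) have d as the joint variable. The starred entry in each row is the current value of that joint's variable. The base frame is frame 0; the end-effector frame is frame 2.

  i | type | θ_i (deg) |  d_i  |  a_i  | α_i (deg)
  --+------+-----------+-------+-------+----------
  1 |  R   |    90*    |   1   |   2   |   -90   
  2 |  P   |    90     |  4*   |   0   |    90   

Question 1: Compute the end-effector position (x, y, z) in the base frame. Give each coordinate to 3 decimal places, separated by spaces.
-4.000 2.000 1.000

after link 1: o_1 = (0.0000, 2.0000, 1.0000)
after link 2: o_2 = (-4.0000, 2.0000, 1.0000)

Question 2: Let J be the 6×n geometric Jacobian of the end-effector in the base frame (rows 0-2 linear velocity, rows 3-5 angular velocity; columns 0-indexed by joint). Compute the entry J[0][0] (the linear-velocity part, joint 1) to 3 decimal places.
-2.000

axis z_0 = ẑ; lever o_n−o_0 = (-4.0000,2.0000,1.0000)
cross product → J_v[:, 0] = (-2.0000,-4.0000,0.0000)
J_ω[:, 0] = z_0
entry J[0][0] = -2.0000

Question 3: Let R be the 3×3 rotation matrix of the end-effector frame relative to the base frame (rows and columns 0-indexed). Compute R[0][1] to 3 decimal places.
-1.000

End-effector y-axis (col 1 of R) = (-1.0000,0.0000,0.0000)
R[0][1] = -1.0000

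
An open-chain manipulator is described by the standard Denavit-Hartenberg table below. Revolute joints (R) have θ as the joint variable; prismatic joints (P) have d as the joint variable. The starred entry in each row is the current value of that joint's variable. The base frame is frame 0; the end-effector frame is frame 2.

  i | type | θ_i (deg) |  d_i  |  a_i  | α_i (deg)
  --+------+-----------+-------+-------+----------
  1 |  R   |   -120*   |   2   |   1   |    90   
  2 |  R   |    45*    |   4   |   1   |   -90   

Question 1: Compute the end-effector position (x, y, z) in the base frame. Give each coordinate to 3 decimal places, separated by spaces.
after link 1: o_1 = (-0.5000, -0.8660, 2.0000)
after link 2: o_2 = (-4.3177, 0.5216, 2.7071)

-4.318 0.522 2.707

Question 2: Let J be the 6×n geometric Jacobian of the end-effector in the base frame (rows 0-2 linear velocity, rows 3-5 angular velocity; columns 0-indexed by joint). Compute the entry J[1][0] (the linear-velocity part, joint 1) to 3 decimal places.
-4.318

axis z_0 = ẑ; lever o_n−o_0 = (-4.3177,0.5216,2.7071)
cross product → J_v[:, 0] = (-0.5216,-4.3177,0.0000)
J_ω[:, 0] = z_0
entry J[1][0] = -4.3177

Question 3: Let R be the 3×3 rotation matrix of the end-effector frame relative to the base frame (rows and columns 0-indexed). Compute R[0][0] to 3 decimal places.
-0.354

End-effector x-axis (col 0 of R) = (-0.3536,-0.6124,0.7071)
R[0][0] = -0.3536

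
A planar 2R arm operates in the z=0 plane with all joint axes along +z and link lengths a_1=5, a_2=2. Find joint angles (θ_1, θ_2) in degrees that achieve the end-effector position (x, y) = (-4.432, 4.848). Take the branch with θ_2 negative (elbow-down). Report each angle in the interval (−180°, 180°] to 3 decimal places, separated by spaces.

144.863 -44.985

cos θ_2 = (43.1457−5²−2²)/(2·5·2) = 0.7073; θ_2 = -44.9854° (elbow-down)
β = atan2(4.8480,-4.4320) = 132.4333°; ψ = atan2(-1.4139,6.4146) = -12.4300°
θ_1 = β − ψ = 144.8633°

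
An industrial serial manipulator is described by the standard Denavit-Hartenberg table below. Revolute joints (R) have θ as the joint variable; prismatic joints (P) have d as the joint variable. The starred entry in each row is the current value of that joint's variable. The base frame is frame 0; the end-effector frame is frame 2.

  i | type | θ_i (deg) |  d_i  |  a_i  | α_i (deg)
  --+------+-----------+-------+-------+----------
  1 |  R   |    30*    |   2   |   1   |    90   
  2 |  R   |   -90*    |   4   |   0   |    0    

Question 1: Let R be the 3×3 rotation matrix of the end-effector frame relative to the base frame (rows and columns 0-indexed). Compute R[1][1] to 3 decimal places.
0.500

End-effector y-axis (col 1 of R) = (0.8660,0.5000,0.0000)
R[1][1] = 0.5000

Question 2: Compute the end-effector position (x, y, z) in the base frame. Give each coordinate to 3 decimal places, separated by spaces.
2.866 -2.964 2.000

after link 1: o_1 = (0.8660, 0.5000, 2.0000)
after link 2: o_2 = (2.8660, -2.9641, 2.0000)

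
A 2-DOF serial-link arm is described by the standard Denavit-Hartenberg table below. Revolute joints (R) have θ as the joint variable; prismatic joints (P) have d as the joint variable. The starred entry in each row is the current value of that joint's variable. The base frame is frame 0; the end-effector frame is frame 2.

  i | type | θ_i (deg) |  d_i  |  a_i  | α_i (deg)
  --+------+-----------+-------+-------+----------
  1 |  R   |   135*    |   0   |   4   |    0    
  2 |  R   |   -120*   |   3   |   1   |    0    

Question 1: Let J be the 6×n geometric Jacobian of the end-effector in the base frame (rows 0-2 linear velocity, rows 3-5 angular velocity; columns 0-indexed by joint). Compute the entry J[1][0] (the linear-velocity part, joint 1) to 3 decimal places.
-1.863

axis z_0 = ẑ; lever o_n−o_0 = (-1.8625,3.0872,3.0000)
cross product → J_v[:, 0] = (-3.0872,-1.8625,0.0000)
J_ω[:, 0] = z_0
entry J[1][0] = -1.8625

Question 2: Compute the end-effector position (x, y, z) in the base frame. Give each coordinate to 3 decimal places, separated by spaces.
-1.863 3.087 3.000

after link 1: o_1 = (-2.8284, 2.8284, 0.0000)
after link 2: o_2 = (-1.8625, 3.0872, 3.0000)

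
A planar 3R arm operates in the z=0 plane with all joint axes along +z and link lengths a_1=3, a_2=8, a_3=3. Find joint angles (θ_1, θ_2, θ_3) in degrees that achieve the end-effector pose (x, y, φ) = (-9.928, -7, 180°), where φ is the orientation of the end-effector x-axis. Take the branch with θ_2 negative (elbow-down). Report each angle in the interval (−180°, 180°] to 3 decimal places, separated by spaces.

-89.996 -60.004 -30.000

wrist centre = target − a_3·(cos φ, sin φ) = (-6.9280, -7.0000)
cos θ_2 = (96.9972−3²−8²)/(2·3·8) = 0.4999; θ_2 = -60.0039° (elbow-down)
β = atan2(-7.0000,-6.9280) = -134.7038°; ψ = atan2(-6.9285,6.9995) = -44.7077°
θ_1 = β − ψ = -89.9961°
θ_3 = φ − θ_1 − θ_2 = -30.0000° (wrapped to (-180°,180°])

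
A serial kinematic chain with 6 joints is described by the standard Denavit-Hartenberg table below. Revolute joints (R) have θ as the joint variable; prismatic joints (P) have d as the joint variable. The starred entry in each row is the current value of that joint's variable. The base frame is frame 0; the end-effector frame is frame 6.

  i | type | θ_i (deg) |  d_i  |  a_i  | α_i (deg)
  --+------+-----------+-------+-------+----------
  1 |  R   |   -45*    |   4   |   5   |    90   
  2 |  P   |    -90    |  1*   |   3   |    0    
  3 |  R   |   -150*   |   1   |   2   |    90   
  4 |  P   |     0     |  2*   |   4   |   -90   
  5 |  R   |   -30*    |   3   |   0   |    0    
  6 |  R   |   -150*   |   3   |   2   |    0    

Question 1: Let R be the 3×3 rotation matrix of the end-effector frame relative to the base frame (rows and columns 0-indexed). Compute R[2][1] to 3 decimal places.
0.500

End-effector y-axis (col 1 of R) = (0.6124,-0.6124,0.5000)
R[2][1] = 0.5000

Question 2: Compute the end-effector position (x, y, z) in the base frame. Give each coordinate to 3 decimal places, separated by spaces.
after link 1: o_1 = (3.5355, -3.5355, 4.0000)
after link 2: o_2 = (2.8284, -4.2426, 1.0000)
after link 3: o_3 = (1.4142, -4.2426, 2.7321)
after link 4: o_4 = (1.2247, -4.0532, 7.1962)
after link 5: o_5 = (-0.8966, -6.1745, 7.1962)
after link 6: o_6 = (-2.3108, -9.0029, 5.4641)

-2.311 -9.003 5.464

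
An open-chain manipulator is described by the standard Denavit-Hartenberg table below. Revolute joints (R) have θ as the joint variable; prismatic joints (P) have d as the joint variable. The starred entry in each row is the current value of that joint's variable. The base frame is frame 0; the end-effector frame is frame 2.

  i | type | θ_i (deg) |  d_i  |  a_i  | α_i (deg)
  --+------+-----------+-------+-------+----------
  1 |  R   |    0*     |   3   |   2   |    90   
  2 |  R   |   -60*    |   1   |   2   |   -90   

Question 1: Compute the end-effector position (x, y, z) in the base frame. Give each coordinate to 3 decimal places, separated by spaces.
3.000 -1.000 1.268

after link 1: o_1 = (2.0000, 0.0000, 3.0000)
after link 2: o_2 = (3.0000, -1.0000, 1.2679)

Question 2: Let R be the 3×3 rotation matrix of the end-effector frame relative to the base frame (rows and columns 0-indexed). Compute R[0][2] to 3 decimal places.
End-effector z-axis (col 2 of R) = (0.8660,-0.0000,0.5000)
R[0][2] = 0.8660

0.866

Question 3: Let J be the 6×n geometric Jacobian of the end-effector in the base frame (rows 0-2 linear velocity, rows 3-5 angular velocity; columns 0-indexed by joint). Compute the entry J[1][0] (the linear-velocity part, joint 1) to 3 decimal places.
3.000

axis z_0 = ẑ; lever o_n−o_0 = (3.0000,-1.0000,1.2679)
cross product → J_v[:, 0] = (1.0000,3.0000,-0.0000)
J_ω[:, 0] = z_0
entry J[1][0] = 3.0000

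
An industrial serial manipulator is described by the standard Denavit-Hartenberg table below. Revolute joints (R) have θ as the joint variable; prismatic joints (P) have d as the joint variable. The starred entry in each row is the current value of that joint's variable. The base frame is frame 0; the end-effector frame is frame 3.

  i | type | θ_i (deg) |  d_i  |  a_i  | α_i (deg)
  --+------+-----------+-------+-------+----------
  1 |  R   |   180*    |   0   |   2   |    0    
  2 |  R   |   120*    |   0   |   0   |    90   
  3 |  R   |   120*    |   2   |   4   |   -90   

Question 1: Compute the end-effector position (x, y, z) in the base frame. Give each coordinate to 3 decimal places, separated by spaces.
after link 1: o_1 = (-2.0000, 0.0000, 0.0000)
after link 2: o_2 = (-2.0000, 0.0000, 0.0000)
after link 3: o_3 = (-4.7321, 0.7321, 3.4641)

-4.732 0.732 3.464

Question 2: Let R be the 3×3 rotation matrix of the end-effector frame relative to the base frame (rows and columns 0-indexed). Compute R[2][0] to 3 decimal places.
0.866

End-effector x-axis (col 0 of R) = (-0.2500,0.4330,0.8660)
R[2][0] = 0.8660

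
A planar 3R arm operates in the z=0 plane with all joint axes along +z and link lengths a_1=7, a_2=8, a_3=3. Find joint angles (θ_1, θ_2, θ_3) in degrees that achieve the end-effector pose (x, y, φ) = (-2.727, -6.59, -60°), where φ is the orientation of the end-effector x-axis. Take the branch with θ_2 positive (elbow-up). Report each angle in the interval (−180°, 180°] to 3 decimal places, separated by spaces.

wrist centre = target − a_3·(cos φ, sin φ) = (-4.2270, -3.9919)
cos θ_2 = (33.8030−7²−8²)/(2·7·8) = -0.7071; θ_2 = 135.0008° (elbow-up)
β = atan2(-3.9919,-4.2270) = -136.6383°; ψ = atan2(5.6568,1.3431) = 76.6438°
θ_1 = β − ψ = -213.2821°
θ_3 = φ − θ_1 − θ_2 = 18.2813° (wrapped to (-180°,180°])

146.718 135.001 18.281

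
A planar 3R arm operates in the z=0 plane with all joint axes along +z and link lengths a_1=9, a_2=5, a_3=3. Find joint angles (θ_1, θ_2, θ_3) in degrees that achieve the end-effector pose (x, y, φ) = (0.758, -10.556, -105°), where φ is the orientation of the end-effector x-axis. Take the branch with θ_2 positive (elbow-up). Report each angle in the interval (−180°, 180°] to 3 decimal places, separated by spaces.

-112.340 119.998 -112.658

wrist centre = target − a_3·(cos φ, sin φ) = (1.5345, -7.6582)
cos θ_2 = (61.0029−9²−5²)/(2·9·5) = -0.5000; θ_2 = 119.9978° (elbow-up)
β = atan2(-7.6582,1.5345) = -78.6698°; ψ = atan2(4.3302,6.5002) = 33.6704°
θ_1 = β − ψ = -112.3402°
θ_3 = φ − θ_1 − θ_2 = -112.6576° (wrapped to (-180°,180°])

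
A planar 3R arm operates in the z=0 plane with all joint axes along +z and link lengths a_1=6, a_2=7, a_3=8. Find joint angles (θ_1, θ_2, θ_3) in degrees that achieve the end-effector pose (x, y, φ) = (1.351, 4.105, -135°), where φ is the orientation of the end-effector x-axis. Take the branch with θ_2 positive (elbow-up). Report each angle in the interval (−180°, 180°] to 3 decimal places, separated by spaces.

30.005 44.993 150.002

wrist centre = target − a_3·(cos φ, sin φ) = (7.0079, 9.7619)
cos θ_2 = (144.4038−6²−7²)/(2·6·7) = 0.7072; θ_2 = 44.9934° (elbow-up)
β = atan2(9.7619,7.0079) = 54.3261°; ψ = atan2(4.9492,10.9503) = 24.3214°
θ_1 = β − ψ = 30.0048°
θ_3 = φ − θ_1 − θ_2 = 150.0018° (wrapped to (-180°,180°])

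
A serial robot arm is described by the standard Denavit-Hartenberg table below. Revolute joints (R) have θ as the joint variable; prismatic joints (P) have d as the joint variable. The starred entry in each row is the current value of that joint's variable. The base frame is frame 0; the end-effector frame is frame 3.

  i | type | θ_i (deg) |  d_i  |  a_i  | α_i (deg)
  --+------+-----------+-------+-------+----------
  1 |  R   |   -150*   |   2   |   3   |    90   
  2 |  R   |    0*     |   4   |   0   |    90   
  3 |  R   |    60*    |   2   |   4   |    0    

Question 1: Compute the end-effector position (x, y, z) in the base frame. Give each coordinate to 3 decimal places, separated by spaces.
after link 1: o_1 = (-2.5981, -1.5000, 2.0000)
after link 2: o_2 = (-4.5981, 1.9641, 2.0000)
after link 3: o_3 = (-8.0622, 3.9641, 0.0000)

-8.062 3.964 0.000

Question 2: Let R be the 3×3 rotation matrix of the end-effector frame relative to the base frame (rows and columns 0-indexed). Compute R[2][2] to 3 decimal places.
-1.000

End-effector z-axis (col 2 of R) = (-0.0000,0.0000,-1.0000)
R[2][2] = -1.0000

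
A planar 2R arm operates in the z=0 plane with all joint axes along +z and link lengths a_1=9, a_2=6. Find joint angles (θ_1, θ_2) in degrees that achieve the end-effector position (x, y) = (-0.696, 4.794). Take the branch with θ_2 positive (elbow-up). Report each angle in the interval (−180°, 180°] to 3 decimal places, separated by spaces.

cos θ_2 = (23.4669−9²−6²)/(2·9·6) = -0.8660; θ_2 = 150.0026° (elbow-up)
β = atan2(4.7940,-0.6960) = 98.2606°; ψ = atan2(2.9998,3.8037) = 38.2608°
θ_1 = β − ψ = 59.9998°

60.000 150.003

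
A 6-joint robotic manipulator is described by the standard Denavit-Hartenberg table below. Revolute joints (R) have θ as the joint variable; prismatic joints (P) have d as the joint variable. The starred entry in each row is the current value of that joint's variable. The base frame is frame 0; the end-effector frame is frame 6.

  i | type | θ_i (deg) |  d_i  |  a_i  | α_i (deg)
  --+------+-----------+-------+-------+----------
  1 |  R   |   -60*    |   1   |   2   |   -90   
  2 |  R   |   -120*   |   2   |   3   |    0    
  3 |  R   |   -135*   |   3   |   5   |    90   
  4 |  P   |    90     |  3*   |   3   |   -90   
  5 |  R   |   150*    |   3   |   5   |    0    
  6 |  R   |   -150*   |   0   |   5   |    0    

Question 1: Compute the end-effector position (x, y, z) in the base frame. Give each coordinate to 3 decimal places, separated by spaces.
after link 1: o_1 = (1.0000, -1.7321, 1.0000)
after link 2: o_2 = (1.9821, 0.5670, 3.5981)
after link 3: o_3 = (3.9331, 3.1877, -1.2316)
after link 4: o_4 = (7.9800, 2.1782, -2.0080)
after link 5: o_5 = (3.4109, 1.4320, 1.5368)
after link 6: o_6 = (7.7410, 3.9320, 1.5368)

7.741 3.932 1.537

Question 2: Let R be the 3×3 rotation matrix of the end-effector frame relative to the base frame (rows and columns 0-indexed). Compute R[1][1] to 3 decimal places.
0.837

End-effector y-axis (col 1 of R) = (-0.4830,0.8365,0.2588)
R[1][1] = 0.8365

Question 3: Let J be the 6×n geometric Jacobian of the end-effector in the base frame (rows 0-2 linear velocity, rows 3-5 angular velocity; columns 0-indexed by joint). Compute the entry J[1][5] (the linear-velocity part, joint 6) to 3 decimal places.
4.183

axis z_5 = (0.1294,-0.2241,0.9659); lever o_n−o_5 = (4.3301,2.5000,0.0000)
cross product → J_v[:, 5] = (-2.4148,4.1826,1.2941)
J_ω[:, 5] = z_5
entry J[1][5] = 4.1826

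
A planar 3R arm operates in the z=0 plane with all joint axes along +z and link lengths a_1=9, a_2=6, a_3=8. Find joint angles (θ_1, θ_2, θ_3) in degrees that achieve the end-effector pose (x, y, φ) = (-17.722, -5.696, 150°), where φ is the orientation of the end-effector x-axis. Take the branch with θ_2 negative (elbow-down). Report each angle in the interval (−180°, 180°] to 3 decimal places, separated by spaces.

-126.129 -30.013 -53.858

wrist centre = target − a_3·(cos φ, sin φ) = (-10.7938, -9.6960)
cos θ_2 = (210.5185−9²−6²)/(2·9·6) = 0.8659; θ_2 = -30.0130° (elbow-down)
β = atan2(-9.6960,-10.7938) = -138.0668°; ψ = atan2(-3.0012,14.1955) = -11.9376°
θ_1 = β − ψ = -126.1293°
θ_3 = φ − θ_1 − θ_2 = -53.8577° (wrapped to (-180°,180°])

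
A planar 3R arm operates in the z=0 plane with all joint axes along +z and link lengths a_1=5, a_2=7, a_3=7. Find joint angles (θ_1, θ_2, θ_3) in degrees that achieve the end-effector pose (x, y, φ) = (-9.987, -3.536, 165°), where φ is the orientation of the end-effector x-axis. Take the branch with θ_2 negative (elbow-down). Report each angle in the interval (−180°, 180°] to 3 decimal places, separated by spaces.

wrist centre = target − a_3·(cos φ, sin φ) = (-3.2255, -5.3477)
cos θ_2 = (39.0022−5²−7²)/(2·5·7) = -0.5000; θ_2 = -119.9979° (elbow-down)
β = atan2(-5.3477,-3.2255) = -121.0965°; ψ = atan2(-6.0623,1.5002) = -76.1004°
θ_1 = β − ψ = -44.9961°
θ_3 = φ − θ_1 − θ_2 = -30.0060° (wrapped to (-180°,180°])

-44.996 -119.998 -30.006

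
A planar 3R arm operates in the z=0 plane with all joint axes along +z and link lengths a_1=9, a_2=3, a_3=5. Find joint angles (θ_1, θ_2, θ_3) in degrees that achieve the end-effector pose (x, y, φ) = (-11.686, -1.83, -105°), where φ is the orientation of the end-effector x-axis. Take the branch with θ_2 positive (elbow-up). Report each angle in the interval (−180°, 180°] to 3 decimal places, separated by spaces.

149.999 60.013 44.988

wrist centre = target − a_3·(cos φ, sin φ) = (-10.3919, 2.9996)
cos θ_2 = (116.9895−9²−3²)/(2·9·3) = 0.4998; θ_2 = 60.0129° (elbow-up)
β = atan2(2.9996,-10.3919) = 163.8992°; ψ = atan2(2.5984,10.4994) = 13.9004°
θ_1 = β − ψ = 149.9988°
θ_3 = φ − θ_1 − θ_2 = 44.9883° (wrapped to (-180°,180°])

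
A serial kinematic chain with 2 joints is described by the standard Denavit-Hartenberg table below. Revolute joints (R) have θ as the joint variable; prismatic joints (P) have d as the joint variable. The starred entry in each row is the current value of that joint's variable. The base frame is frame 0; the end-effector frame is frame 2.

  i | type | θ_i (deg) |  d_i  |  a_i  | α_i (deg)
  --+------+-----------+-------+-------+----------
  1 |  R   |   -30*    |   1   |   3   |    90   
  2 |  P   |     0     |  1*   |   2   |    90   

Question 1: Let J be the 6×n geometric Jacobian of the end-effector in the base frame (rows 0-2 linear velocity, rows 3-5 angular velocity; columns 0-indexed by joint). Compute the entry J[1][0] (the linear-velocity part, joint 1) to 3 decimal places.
axis z_0 = ẑ; lever o_n−o_0 = (3.8301,-3.3660,1.0000)
cross product → J_v[:, 0] = (3.3660,3.8301,-0.0000)
J_ω[:, 0] = z_0
entry J[1][0] = 3.8301

3.830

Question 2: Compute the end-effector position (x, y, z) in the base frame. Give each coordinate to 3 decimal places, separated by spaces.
3.830 -3.366 1.000

after link 1: o_1 = (2.5981, -1.5000, 1.0000)
after link 2: o_2 = (3.8301, -3.3660, 1.0000)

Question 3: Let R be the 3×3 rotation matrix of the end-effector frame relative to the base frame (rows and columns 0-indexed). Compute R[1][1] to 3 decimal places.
End-effector y-axis (col 1 of R) = (-0.5000,-0.8660,0.0000)
R[1][1] = -0.8660

-0.866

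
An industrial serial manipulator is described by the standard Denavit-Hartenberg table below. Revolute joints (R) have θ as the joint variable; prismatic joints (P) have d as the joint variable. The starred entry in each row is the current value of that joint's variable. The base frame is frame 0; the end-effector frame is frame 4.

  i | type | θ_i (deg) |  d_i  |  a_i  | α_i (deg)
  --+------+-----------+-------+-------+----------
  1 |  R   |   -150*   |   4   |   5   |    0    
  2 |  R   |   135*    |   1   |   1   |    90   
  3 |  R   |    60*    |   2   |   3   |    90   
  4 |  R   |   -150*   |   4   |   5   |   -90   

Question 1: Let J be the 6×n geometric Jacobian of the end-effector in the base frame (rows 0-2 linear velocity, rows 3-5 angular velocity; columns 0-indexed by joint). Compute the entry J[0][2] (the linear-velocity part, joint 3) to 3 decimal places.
3.045

axis z_2 = (-0.2588,-0.9659,0.0000); lever o_n−o_2 = (2.8331,-0.2415,-3.1519)
cross product → J_v[:, 2] = (3.0445,-0.8158,2.7990)
J_ω[:, 2] = z_2
entry J[0][2] = 3.0445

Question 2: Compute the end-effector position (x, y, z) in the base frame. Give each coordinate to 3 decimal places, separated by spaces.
-0.531 -3.000 1.848

after link 1: o_1 = (-4.3301, -2.5000, 4.0000)
after link 2: o_2 = (-3.3642, -2.7588, 5.0000)
after link 3: o_3 = (-2.4330, -5.0789, 7.5981)
after link 4: o_4 = (-0.5311, -3.0003, 1.8481)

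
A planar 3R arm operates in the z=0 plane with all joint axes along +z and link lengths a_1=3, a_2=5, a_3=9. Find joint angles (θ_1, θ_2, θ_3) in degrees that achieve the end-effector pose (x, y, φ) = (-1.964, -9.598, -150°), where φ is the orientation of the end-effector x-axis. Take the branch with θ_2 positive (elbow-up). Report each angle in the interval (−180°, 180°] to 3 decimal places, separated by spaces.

wrist centre = target − a_3·(cos φ, sin φ) = (5.8302, -5.0980)
cos θ_2 = (59.9812−3²−5²)/(2·3·5) = 0.8660; θ_2 = 29.9984° (elbow-up)
β = atan2(-5.0980,5.8302) = -41.1667°; ψ = atan2(2.4999,7.3302) = 18.8314°
θ_1 = β − ψ = -59.9981°
θ_3 = φ − θ_1 − θ_2 = -120.0003° (wrapped to (-180°,180°])

-59.998 29.998 -120.000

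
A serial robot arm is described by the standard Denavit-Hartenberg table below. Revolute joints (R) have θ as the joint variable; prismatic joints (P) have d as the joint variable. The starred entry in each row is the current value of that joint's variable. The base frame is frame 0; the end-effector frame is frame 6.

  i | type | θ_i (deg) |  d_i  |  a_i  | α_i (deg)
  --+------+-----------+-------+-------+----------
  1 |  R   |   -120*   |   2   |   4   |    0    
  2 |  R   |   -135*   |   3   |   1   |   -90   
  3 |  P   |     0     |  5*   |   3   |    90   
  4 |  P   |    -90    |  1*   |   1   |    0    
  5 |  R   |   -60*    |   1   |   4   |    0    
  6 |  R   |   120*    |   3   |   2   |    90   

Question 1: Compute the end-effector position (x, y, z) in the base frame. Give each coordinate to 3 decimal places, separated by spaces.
after link 1: o_1 = (-2.0000, -3.4641, 2.0000)
after link 2: o_2 = (-2.2588, -2.4982, 5.0000)
after link 3: o_3 = (-7.8649, -0.8945, 5.0000)
after link 4: o_4 = (-6.8990, -0.6357, 6.0000)
after link 5: o_5 = (-4.0706, -3.4641, 7.0000)
after link 6: o_6 = (-3.5529, -1.5322, 10.0000)

-3.553 -1.532 10.000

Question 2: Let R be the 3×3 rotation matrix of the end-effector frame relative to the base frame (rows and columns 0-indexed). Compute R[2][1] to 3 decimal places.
1.000

End-effector y-axis (col 1 of R) = (-0.0000,0.0000,1.0000)
R[2][1] = 1.0000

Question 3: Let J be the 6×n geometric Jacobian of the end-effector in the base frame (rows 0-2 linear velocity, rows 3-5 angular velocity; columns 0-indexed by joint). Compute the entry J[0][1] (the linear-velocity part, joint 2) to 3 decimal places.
-1.932

axis z_1 = (0.0000,0.0000,1.0000); lever o_n−o_1 = (-1.5529,1.9319,8.0000)
cross product → J_v[:, 1] = (-1.9319,-1.5529,0.0000)
J_ω[:, 1] = z_1
entry J[0][1] = -1.9319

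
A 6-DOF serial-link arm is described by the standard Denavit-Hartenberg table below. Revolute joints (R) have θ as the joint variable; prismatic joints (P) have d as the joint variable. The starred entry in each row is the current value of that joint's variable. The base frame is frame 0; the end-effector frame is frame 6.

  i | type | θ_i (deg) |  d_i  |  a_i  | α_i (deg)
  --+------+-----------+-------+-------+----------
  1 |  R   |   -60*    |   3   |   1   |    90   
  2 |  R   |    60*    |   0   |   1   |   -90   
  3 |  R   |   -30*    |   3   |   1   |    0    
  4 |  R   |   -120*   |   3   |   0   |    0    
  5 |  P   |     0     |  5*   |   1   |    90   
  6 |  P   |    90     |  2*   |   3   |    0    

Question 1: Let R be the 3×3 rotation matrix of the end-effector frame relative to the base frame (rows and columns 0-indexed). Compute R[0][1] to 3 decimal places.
0.650

End-effector y-axis (col 1 of R) = (0.6495,-0.1250,0.7500)
R[0][1] = 0.6495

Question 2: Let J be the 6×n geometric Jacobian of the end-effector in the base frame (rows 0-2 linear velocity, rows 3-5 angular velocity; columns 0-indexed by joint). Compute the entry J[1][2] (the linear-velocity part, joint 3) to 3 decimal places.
axis z_2 = (-0.4330,0.7500,0.5000); lever o_n−o_2 = (-5.6782,11.2990,6.1340)
cross product → J_v[:, 2] = (-1.0490,-0.1830,-0.6340)
J_ω[:, 2] = z_2
entry J[1][2] = -0.1830

-0.183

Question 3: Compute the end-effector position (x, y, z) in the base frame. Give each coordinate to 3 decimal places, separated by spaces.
after link 1: o_1 = (0.5000, -0.8660, 3.0000)
after link 2: o_2 = (0.7500, -1.2990, 3.8660)
after link 3: o_3 = (-0.7655, 0.3260, 6.1160)
after link 4: o_4 = (-2.0646, 2.5760, 7.6160)
after link 5: o_5 = (-4.8792, 6.4510, 9.3660)
after link 6: o_6 = (-4.9282, 10.0000, 10.0000)

-4.928 10.000 10.000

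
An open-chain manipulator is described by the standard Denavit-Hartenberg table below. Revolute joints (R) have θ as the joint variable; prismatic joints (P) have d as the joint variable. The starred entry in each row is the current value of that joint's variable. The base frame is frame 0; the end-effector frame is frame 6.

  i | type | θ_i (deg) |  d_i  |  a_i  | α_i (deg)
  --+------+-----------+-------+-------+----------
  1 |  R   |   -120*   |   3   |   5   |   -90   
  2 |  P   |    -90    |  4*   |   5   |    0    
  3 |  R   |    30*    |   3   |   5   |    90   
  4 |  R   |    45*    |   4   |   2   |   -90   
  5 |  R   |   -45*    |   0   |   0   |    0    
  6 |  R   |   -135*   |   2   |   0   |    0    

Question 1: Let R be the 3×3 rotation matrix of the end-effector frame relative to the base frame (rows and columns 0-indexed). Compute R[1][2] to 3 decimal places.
-0.047

End-effector z-axis (col 2 of R) = (0.7891,-0.0474,-0.6124)
R[1][2] = -0.0474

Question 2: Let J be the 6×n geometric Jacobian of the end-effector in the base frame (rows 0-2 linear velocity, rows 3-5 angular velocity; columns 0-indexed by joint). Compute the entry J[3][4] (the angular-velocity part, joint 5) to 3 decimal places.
0.789

axis z_4 = (0.7891,-0.0474,-0.6124); lever o_n−o_4 = (1.5783,-0.0947,-1.2247)
cross product → J_v[:, 4] = (-0.0000,0.0000,-0.0000)
J_ω[:, 4] = z_4
entry J[3][4] = 0.7891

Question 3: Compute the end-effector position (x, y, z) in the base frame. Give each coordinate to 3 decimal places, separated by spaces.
after link 1: o_1 = (-2.5000, -4.3301, 3.0000)
after link 2: o_2 = (0.9641, -6.3301, 8.0000)
after link 3: o_3 = (2.3122, -9.9952, 12.3301)
after link 4: o_4 = (4.9154, -8.3147, 15.5549)
after link 5: o_5 = (4.9154, -8.3147, 15.5549)
after link 6: o_6 = (6.4937, -8.4094, 14.3301)

6.494 -8.409 14.330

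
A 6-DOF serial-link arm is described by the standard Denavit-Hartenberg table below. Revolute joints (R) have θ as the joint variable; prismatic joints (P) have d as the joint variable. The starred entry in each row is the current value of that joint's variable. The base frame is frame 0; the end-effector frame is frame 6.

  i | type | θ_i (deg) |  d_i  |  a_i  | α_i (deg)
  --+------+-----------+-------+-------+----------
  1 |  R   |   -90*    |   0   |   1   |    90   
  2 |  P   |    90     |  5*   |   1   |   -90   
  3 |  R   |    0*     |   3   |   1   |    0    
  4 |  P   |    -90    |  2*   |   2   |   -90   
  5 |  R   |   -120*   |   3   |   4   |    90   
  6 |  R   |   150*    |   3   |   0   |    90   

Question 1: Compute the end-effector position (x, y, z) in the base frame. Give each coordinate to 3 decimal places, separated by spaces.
-2.402 5.964 5.000

after link 1: o_1 = (0.0000, -1.0000, 0.0000)
after link 2: o_2 = (-5.0000, -1.0000, 1.0000)
after link 3: o_3 = (-5.0000, 2.0000, 2.0000)
after link 4: o_4 = (-7.0000, 4.0000, 2.0000)
after link 5: o_5 = (-5.0000, 7.4641, 5.0000)
after link 6: o_6 = (-2.4019, 5.9641, 5.0000)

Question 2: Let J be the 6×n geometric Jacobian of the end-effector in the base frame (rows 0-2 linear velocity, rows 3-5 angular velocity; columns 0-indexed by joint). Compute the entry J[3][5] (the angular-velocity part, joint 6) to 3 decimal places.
0.866

axis z_5 = (0.8660,-0.5000,-0.0000); lever o_n−o_5 = (2.5981,-1.5000,0.0000)
cross product → J_v[:, 5] = (-0.0000,-0.0000,-0.0000)
J_ω[:, 5] = z_5
entry J[3][5] = 0.8660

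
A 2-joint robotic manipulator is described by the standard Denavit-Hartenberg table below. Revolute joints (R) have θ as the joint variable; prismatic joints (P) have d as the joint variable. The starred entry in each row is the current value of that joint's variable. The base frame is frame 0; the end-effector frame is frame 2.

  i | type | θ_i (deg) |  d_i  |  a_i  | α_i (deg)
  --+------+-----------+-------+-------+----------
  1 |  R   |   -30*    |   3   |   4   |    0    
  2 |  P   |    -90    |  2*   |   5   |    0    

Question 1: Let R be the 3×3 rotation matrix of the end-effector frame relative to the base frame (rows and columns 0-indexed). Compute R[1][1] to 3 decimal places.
-0.500

End-effector y-axis (col 1 of R) = (0.8660,-0.5000,0.0000)
R[1][1] = -0.5000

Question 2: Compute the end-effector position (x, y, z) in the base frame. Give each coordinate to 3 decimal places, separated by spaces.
0.964 -6.330 5.000

after link 1: o_1 = (3.4641, -2.0000, 3.0000)
after link 2: o_2 = (0.9641, -6.3301, 5.0000)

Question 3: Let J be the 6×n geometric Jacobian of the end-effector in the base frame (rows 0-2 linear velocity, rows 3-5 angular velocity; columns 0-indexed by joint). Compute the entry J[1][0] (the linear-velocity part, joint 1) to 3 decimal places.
axis z_0 = ẑ; lever o_n−o_0 = (0.9641,-6.3301,5.0000)
cross product → J_v[:, 0] = (6.3301,0.9641,-0.0000)
J_ω[:, 0] = z_0
entry J[1][0] = 0.9641

0.964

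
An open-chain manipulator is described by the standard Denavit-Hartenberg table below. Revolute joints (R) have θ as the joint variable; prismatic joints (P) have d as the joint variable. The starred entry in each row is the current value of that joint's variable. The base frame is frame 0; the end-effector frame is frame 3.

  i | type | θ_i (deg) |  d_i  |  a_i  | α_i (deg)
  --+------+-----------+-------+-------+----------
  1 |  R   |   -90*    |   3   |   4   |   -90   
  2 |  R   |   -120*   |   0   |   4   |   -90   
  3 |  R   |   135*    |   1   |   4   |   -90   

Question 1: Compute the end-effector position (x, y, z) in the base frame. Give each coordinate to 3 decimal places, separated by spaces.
after link 1: o_1 = (0.0000, -4.0000, 3.0000)
after link 2: o_2 = (-0.0000, -2.0000, 6.4641)
after link 3: o_3 = (-2.8284, -4.2802, 4.5146)

-2.828 -4.280 4.515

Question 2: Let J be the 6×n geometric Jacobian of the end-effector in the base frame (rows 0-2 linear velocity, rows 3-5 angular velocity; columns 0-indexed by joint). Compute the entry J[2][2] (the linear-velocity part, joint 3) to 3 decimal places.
axis z_2 = (0.0000,-0.8660,0.5000); lever o_n−o_2 = (-2.8284,-2.2802,-1.9495)
cross product → J_v[:, 2] = (2.8284,-1.4142,-2.4495)
J_ω[:, 2] = z_2
entry J[2][2] = -2.4495

-2.449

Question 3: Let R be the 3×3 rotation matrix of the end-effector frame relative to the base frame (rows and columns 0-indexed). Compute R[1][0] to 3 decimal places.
-0.354

End-effector x-axis (col 0 of R) = (-0.7071,-0.3536,-0.6124)
R[1][0] = -0.3536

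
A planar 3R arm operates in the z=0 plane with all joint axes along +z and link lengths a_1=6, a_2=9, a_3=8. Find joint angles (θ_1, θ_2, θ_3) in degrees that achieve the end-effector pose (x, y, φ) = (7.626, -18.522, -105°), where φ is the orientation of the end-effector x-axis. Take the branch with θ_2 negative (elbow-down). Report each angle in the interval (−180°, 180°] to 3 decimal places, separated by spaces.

-30.010 -29.983 -45.007

wrist centre = target − a_3·(cos φ, sin φ) = (9.6966, -10.7946)
cos θ_2 = (210.5464−6²−9²)/(2·6·9) = 0.8662; θ_2 = -29.9834° (elbow-down)
β = atan2(-10.7946,9.6966) = -48.0673°; ψ = atan2(-4.4977,13.7955) = -18.0575°
θ_1 = β − ψ = -30.0099°
θ_3 = φ − θ_1 − θ_2 = -45.0067° (wrapped to (-180°,180°])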